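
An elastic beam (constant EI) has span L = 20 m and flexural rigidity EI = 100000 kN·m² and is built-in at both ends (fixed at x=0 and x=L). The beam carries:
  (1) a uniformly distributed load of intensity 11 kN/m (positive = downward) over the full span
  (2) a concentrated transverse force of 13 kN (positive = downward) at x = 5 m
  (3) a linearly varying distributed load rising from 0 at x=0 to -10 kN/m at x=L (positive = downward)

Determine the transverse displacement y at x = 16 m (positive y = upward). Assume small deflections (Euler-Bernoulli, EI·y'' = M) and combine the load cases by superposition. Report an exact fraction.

Load 1 — uniform load w=11 kN/m over full span:
  y_1 = -wx²(L-x)²/(24EI) = -11·16²·(20-16)²/(24·100000) = -176/9375 m
Load 2 — point force P=13 kN at a=5 m (b=L-a=15):
  y_2 = -Pa²(L-x)²(3bL-(3b+a)(L-x))/(6L³EI)  [x>a] = -13·5²·(20-16)²·(3·15·20-(3·15+5)·(20-16))/(6·20³·100000) = -91/120000 m
Load 3 — triangular load w₀=-10 kN/m (0→w₀ over full span):
  y_3 = -w₀x²(L-x)²(x+2L)/(120LEI) = -(-10)·16²·(20-16)²·(16+2·20)/(120·20·100000) = 448/46875 m
Superposition: y = Σ y_i = -29923/3000000 m ≈ -0.009974 m

y(16) = -29923/3000000 m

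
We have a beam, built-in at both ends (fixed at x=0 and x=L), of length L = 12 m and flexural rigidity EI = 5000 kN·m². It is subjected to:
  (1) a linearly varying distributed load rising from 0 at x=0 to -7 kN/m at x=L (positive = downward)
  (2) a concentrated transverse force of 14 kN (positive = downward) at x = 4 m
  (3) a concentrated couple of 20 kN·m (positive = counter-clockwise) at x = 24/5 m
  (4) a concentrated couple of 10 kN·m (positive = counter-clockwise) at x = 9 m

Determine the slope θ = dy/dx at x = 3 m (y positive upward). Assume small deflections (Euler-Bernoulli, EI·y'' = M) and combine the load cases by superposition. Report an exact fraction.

Load 1 — triangular load w₀=-7 kN/m (0→w₀ over full span):
  θ_1 = -w₀(2x(L-x)(L-2x)(x+2L)+x²(L-x)²)/(120LEI) = -(-7)·(2·3·(12-3)·(12-2·3)·(3+2·12)+3²·(12-3)²)/(120·12·5000) = 7371/800000 rad
Load 2 — point force P=14 kN at a=4 m (b=L-a=8):
  θ_2 = -Pb²x(2aL-(3a+b)x)/(2L³EI)  [x≤a] = -14·8²·3·(2·4·12-(3·4+8)·3)/(2·12³·5000) = -7/1250 rad
Load 3 — applied couple M₀=20 kN·m at a=24/5 m (b=L-a=36/5):
  θ_3 = (R_Ax²/2 - M_Ax)/EI  [x≤a] with R_A=12/5, M_A=12/5 = ((12/5)·3²/2 - (12/5)·3)/5000 = 9/12500 rad
Load 4 — applied couple M₀=10 kN·m at a=9 m (b=L-a=3):
  θ_4 = (R_Ax²/2 - M_Ax)/EI  [x≤a] with R_A=15/16, M_A=25/8 = ((15/16)·3²/2 - (25/8)·3)/5000 = -33/32000 rad
Superposition: θ = Σ θ_i = 1321/400000 rad ≈ 0.003302 rad

θ(3) = 1321/400000 rad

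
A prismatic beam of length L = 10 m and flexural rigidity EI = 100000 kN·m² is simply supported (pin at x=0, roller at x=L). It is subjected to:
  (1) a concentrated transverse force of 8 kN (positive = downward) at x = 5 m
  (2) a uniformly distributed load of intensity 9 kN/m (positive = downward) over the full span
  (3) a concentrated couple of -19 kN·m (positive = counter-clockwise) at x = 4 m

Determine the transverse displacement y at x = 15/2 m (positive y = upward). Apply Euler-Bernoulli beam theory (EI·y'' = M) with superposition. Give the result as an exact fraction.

y(15/2) = -378533/38400000 m

Load 1 — point force P=8 kN at a=5 m (b=L-a=5):
  y_1 = -Pa(L-x)(2Lx-a²-x²)/(6LEI)  [x>a] = -8·5·(10-(15/2))·(2·10·(15/2)-5²-(15/2)²)/(6·10·100000) = -11/9600 m
Load 2 — uniform load w=9 kN/m over full span:
  y_2 = -wx(L³-2Lx²+x³)/(24EI) = -9·(15/2)·(10³-2·10·(15/2)²+(15/2)³)/(24·100000) = -171/20480 m
Load 3 — applied couple M₀=-19 kN·m at a=4 m (b=L-a=6):
  y_3 = (M₀x³/(6L)-M₀(x-a)²/2+C₁x)/EI  [x>a] with C₁=M₀(3b²-L²)/(6L)=-38/15 = ((-19)·(15/2)³/(6·10)-(-19)·((15/2)-4)²/2+(-38/15)·(15/2))/100000 = -1159/3200000 m
Superposition: y = Σ y_i = -378533/38400000 m ≈ -0.009858 m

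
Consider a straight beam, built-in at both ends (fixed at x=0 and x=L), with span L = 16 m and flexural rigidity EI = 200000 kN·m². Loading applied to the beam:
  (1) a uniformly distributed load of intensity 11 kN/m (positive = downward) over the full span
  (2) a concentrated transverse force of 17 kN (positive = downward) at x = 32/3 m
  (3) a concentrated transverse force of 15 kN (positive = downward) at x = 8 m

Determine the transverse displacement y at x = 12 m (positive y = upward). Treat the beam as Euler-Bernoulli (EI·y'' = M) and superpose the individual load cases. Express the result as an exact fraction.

y(12) = -1777/253125 m

Load 1 — uniform load w=11 kN/m over full span:
  y_1 = -wx²(L-x)²/(24EI) = -11·12²·(16-12)²/(24·200000) = -33/6250 m
Load 2 — point force P=17 kN at a=32/3 m (b=L-a=16/3):
  y_2 = -Pa²(L-x)²(3bL-(3b+a)(L-x))/(6L³EI)  [x>a] = -17·(32/3)²·(16-12)²·(3·(16/3)·16-(3·(16/3)+(32/3))·(16-12))/(6·16³·200000) = -238/253125 m
Load 3 — point force P=15 kN at a=8 m (b=L-a=8):
  y_3 = -Pa²(L-x)²(3bL-(3b+a)(L-x))/(6L³EI)  [x>a] = -15·8²·(16-12)²·(3·8·16-(3·8+8)·(16-12))/(6·16³·200000) = -1/1250 m
Superposition: y = Σ y_i = -1777/253125 m ≈ -0.007020 m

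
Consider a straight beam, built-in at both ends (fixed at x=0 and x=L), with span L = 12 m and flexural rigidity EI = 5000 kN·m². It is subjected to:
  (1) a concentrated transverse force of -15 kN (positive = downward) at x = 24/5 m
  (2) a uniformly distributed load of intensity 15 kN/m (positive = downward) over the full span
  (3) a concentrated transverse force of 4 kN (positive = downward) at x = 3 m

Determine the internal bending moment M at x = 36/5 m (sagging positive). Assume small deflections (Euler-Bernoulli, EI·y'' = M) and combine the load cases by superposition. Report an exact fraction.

M(36/5) = 35943/500 kN·m

Load 1 — point force P=-15 kN at a=24/5 m (b=L-a=36/5):
  M_1 = Pa²(a+3b)(L-x)/L³ - Pa²b/L²  [x>a] = (-15)·(24/5)²·((24/5)+3·(36/5))·(12-(36/5))/12³ - (-15)·(24/5)²·(36/5)/12² = -1008/125 kN·m
Load 2 — uniform load w=15 kN/m over full span:
  M_2 = wLx/2 - wL²/12 - wx²/2 = 15·12·(36/5)/2 - 15·12²/12 - 15·(36/5)²/2 = 396/5 kN·m
Load 3 — point force P=4 kN at a=3 m (b=L-a=9):
  M_3 = Pa²(a+3b)(L-x)/L³ - Pa²b/L²  [x>a] = 4·3²·(3+3·9)·(12-(36/5))/12³ - 4·3²·9/12² = 3/4 kN·m
Superposition: M = Σ M_i = 35943/500 kN·m ≈ 71.886000 kN·m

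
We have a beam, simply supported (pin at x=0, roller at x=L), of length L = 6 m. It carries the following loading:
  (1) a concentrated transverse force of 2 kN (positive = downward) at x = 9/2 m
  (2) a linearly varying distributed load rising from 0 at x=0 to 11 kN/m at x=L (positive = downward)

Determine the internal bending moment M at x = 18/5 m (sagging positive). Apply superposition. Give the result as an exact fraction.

Load 1 — point force P=2 kN at a=9/2 m (b=L-a=3/2):
  M_1 = Pbx/L  [x≤a] = 2·(3/2)·(18/5)/6 = 9/5 kN·m
Load 2 — triangular load w₀=11 kN/m (0→w₀ over full span):
  M_2 = w₀Lx/6 - w₀x³/(6L) = 11·6·(18/5)/6 - 11·(18/5)³/(6·6) = 3168/125 kN·m
Superposition: M = Σ M_i = 3393/125 kN·m ≈ 27.144000 kN·m

M(18/5) = 3393/125 kN·m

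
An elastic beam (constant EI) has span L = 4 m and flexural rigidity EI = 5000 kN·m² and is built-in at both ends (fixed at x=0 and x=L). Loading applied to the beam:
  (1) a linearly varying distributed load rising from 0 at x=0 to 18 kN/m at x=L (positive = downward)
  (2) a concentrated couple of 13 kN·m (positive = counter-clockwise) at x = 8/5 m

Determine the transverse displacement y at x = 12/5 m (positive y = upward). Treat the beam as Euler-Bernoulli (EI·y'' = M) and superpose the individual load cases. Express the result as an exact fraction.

Load 1 — triangular load w₀=18 kN/m (0→w₀ over full span):
  y_1 = -w₀x²(L-x)²(x+2L)/(120LEI) = -18·(12/5)²·(4-(12/5))²·((12/5)+2·4)/(120·4·5000) = -11232/9765625 m
Load 2 — applied couple M₀=13 kN·m at a=8/5 m (b=L-a=12/5):
  y_2 = (R_Ax³/6 - M_Ax²/2 - M₀(x-a)²/2)/EI  [x>a] with R_A=117/25, M_A=39/25 = ((117/25)·(12/5)³/6 - (39/25)·(12/5)²/2 - 13·((12/5)-(8/5))²/2)/5000 = 832/1953125 m
Superposition: y = Σ y_i = -7072/9765625 m ≈ -0.000724 m

y(12/5) = -7072/9765625 m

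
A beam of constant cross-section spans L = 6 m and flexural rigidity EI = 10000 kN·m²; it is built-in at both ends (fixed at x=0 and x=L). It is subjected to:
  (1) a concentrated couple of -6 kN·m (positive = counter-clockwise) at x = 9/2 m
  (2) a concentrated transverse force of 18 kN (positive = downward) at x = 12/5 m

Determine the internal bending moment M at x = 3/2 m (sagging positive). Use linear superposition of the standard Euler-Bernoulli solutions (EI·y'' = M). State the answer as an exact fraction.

Load 1 — applied couple M₀=-6 kN·m at a=9/2 m (b=L-a=3/2):
  M_1 = R_Ax - M_A  [x≤a] with R_A=-9/8, M_A=-15/8 = (-9/8)·(3/2) - (-15/8) = 3/16 kN·m
Load 2 — point force P=18 kN at a=12/5 m (b=L-a=18/5):
  M_2 = Pb²(3a+b)x/L³ - Pab²/L²  [x≤a] = 18·(18/5)²·(3·(12/5)+(18/5))·(3/2)/6³ - 18·(12/5)·(18/5)²/6² = 243/125 kN·m
Superposition: M = Σ M_i = 4263/2000 kN·m ≈ 2.131500 kN·m

M(3/2) = 4263/2000 kN·m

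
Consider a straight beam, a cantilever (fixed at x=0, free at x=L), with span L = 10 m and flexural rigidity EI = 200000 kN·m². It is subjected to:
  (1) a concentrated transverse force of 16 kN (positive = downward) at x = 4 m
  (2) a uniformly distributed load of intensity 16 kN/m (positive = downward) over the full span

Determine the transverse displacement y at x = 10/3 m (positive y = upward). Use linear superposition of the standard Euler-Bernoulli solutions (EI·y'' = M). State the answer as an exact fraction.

Load 1 — point force P=16 kN at a=4 m (b=L-a=6):
  y_1 = -Px²(3a-x)/(6EI)  [x≤a] = -16·(10/3)²·(3·4-(10/3))/(6·200000) = -13/10125 m
Load 2 — uniform load w=16 kN/m over full span:
  y_2 = -wx²(x²-4Lx+6L²)/(24EI) = -16·(10/3)²·((10/3)²-4·10·(10/3)+6·10²)/(24·200000) = -43/2430 m
Superposition: y = Σ y_i = -1153/60750 m ≈ -0.018979 m

y(10/3) = -1153/60750 m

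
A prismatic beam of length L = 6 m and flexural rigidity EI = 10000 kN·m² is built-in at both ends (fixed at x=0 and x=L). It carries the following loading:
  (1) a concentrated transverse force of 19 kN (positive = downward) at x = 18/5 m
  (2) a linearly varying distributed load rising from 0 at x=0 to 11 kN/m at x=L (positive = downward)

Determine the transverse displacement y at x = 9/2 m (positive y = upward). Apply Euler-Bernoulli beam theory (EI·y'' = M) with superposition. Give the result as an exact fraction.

Load 1 — point force P=19 kN at a=18/5 m (b=L-a=12/5):
  y_1 = -Pa²(L-x)²(3bL-(3b+a)(L-x))/(6L³EI)  [x>a] = -19·(18/5)²·(6-(9/2))²·(3·(12/5)·6-(3·(12/5)+(18/5))·(6-(9/2)))/(6·6³·10000) = -4617/4000000 m
Load 2 — triangular load w₀=11 kN/m (0→w₀ over full span):
  y_2 = -w₀x²(L-x)²(x+2L)/(120LEI) = -11·(9/2)²·(6-(9/2))²·((9/2)+2·6)/(120·6·10000) = -29403/25600000 m
Superposition: y = Σ y_i = -294759/128000000 m ≈ -0.002303 m

y(9/2) = -294759/128000000 m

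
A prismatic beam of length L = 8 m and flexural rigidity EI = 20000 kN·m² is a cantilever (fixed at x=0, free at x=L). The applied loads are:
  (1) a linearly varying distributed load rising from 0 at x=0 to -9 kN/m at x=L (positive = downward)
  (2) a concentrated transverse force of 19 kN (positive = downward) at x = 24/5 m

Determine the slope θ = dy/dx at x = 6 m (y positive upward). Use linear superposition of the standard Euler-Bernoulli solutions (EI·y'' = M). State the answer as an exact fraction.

Load 1 — triangular load w₀=-9 kN/m (0→w₀ over full span):
  θ_1 = (w₀Lx²/4-w₀L²x/3-w₀x⁴/(24L))/EI = ((-9)·8·6²/4-(-9)·8²·6/3-(-9)·6⁴/(24·8))/20000 = 2259/80000 rad
Load 2 — point force P=19 kN at a=24/5 m (b=L-a=16/5):
  θ_2 = -Pa²/(2EI)  [x>a] = -19·(24/5)²/(2·20000) = -171/15625 rad
Superposition: θ = Σ θ_i = 34587/2000000 rad ≈ 0.017293 rad

θ(6) = 34587/2000000 rad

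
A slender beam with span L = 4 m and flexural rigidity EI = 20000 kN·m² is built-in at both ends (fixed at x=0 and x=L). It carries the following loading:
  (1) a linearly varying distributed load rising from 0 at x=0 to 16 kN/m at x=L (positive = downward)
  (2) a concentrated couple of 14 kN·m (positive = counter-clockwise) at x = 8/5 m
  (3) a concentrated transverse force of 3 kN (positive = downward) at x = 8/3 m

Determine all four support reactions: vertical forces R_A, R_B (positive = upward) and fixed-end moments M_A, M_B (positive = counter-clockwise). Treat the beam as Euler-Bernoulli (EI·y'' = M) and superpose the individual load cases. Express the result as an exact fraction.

R_A = 3469/225 kN, M_A = 2498/225 kN·m, R_B = 4406/225 kN, M_B = -2272/225 kN·m

Load 1 — triangular load w₀=16 kN/m (0→w₀ over full span):
  R_A = 3w₀L/20 = 3·16·4/20 = 48/5 kN
  M_A = w₀L²/30 = 16·4²/30 = 128/15 kN·m
  R_B = 7w₀L/20 = 7·16·4/20 = 112/5 kN
  M_B = -w₀L²/20 = -16·4²/20 = -64/5 kN·m
Load 2 — applied couple M₀=14 kN·m at a=8/5 m (b=L-a=12/5):
  R_A = 6M₀ab/L³ = 6·14·(8/5)·(12/5)/4³ = 126/25 kN
  M_A = M₀b(2a-b)/L² = 14·(12/5)·(2·(8/5)-(12/5))/4² = 42/25 kN·m
  R_B = -6M₀ab/L³ = -6·14·(8/5)·(12/5)/4³ = -126/25 kN
  M_B = M₀a(2b-a)/L² = 14·(8/5)·(2·(12/5)-(8/5))/4² = 112/25 kN·m
Load 3 — point force P=3 kN at a=8/3 m (b=L-a=4/3):
  R_A = Pb²(3a+b)/L³ = 3·(4/3)²·(3·(8/3)+(4/3))/4³ = 7/9 kN
  M_A = Pab²/L² = 3·(8/3)·(4/3)²/4² = 8/9 kN·m
  R_B = Pa²(a+3b)/L³ = 3·(8/3)²·((8/3)+3·(4/3))/4³ = 20/9 kN
  M_B = -Pa²b/L² = -3·(8/3)²·(4/3)/4² = -16/9 kN·m
Superposition: R_A = 3469/225 kN, M_A = 2498/225 kN·m, R_B = 4406/225 kN, M_B = -2272/225 kN·m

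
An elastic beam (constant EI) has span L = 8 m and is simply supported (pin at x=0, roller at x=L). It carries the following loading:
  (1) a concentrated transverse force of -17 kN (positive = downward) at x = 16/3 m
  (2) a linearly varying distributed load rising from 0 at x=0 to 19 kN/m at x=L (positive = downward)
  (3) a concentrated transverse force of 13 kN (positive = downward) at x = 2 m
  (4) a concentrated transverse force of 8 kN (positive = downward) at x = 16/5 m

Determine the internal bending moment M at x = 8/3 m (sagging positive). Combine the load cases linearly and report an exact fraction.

Load 1 — point force P=-17 kN at a=16/3 m (b=L-a=8/3):
  M_1 = Pbx/L  [x≤a] = (-17)·(8/3)·(8/3)/8 = -136/9 kN·m
Load 2 — triangular load w₀=19 kN/m (0→w₀ over full span):
  M_2 = w₀Lx/6 - w₀x³/(6L) = 19·8·(8/3)/6 - 19·(8/3)³/(6·8) = 4864/81 kN·m
Load 3 — point force P=13 kN at a=2 m (b=L-a=6):
  M_3 = Pa(L-x)/L  [x>a] = 13·2·(8-(8/3))/8 = 52/3 kN·m
Load 4 — point force P=8 kN at a=16/5 m (b=L-a=24/5):
  M_4 = Pbx/L  [x≤a] = 8·(24/5)·(8/3)/8 = 64/5 kN·m
Superposition: M = Σ M_i = 30404/405 kN·m ≈ 75.071605 kN·m

M(8/3) = 30404/405 kN·m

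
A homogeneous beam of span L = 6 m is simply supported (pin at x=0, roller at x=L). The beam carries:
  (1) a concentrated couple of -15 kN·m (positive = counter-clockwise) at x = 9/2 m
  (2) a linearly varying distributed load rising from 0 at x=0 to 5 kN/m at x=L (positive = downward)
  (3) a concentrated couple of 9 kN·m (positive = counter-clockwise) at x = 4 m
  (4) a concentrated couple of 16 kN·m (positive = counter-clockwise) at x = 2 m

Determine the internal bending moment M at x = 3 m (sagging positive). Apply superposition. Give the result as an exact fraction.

Load 1 — applied couple M₀=-15 kN·m at a=9/2 m (b=L-a=3/2):
  M_1 = M₀x/L  [x≤a] = (-15)·3/6 = -15/2 kN·m
Load 2 — triangular load w₀=5 kN/m (0→w₀ over full span):
  M_2 = w₀Lx/6 - w₀x³/(6L) = 5·6·3/6 - 5·3³/(6·6) = 45/4 kN·m
Load 3 — applied couple M₀=9 kN·m at a=4 m (b=L-a=2):
  M_3 = M₀x/L  [x≤a] = 9·3/6 = 9/2 kN·m
Load 4 — applied couple M₀=16 kN·m at a=2 m (b=L-a=4):
  M_4 = M₀x/L - M₀  [x>a] = 16·3/6 - 16 = -8 kN·m
Superposition: M = Σ M_i = 1/4 kN·m ≈ 0.250000 kN·m

M(3) = 1/4 kN·m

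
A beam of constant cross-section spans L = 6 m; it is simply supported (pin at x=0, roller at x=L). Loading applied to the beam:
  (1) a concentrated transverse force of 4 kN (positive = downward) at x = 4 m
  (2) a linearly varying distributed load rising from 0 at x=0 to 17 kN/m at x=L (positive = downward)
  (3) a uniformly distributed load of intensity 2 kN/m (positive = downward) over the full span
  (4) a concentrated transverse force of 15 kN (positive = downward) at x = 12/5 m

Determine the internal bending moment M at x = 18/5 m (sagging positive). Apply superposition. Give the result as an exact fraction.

M(18/5) = 8376/125 kN·m

Load 1 — point force P=4 kN at a=4 m (b=L-a=2):
  M_1 = Pbx/L  [x≤a] = 4·2·(18/5)/6 = 24/5 kN·m
Load 2 — triangular load w₀=17 kN/m (0→w₀ over full span):
  M_2 = w₀Lx/6 - w₀x³/(6L) = 17·6·(18/5)/6 - 17·(18/5)³/(6·6) = 4896/125 kN·m
Load 3 — uniform load w=2 kN/m over full span:
  M_3 = wx(L-x)/2 = 2·(18/5)·(6-(18/5))/2 = 216/25 kN·m
Load 4 — point force P=15 kN at a=12/5 m (b=L-a=18/5):
  M_4 = Pa(L-x)/L  [x>a] = 15·(12/5)·(6-(18/5))/6 = 72/5 kN·m
Superposition: M = Σ M_i = 8376/125 kN·m ≈ 67.008000 kN·m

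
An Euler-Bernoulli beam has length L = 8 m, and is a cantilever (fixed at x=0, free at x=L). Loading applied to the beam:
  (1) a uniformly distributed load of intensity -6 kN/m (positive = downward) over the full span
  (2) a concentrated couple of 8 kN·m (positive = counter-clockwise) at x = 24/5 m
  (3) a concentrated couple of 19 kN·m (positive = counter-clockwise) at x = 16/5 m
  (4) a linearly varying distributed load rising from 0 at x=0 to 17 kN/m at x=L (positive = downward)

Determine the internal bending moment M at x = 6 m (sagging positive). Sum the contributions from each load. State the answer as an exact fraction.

Load 1 — uniform load w=-6 kN/m over full span:
  M_1 = -w(L-x)²/2 = -(-6)·(8-6)²/2 = 12 kN·m
Load 2 — applied couple M₀=8 kN·m at a=24/5 m (b=L-a=16/5):
  M_2 = 0  [x>a] = 0 kN·m
Load 3 — applied couple M₀=19 kN·m at a=16/5 m (b=L-a=24/5):
  M_3 = 0  [x>a] = 0 kN·m
Load 4 — triangular load w₀=17 kN/m (0→w₀ over full span):
  M_4 = w₀Lx/2 - w₀L²/3 - w₀x³/(6L) = 17·8·6/2 - 17·8²/3 - 17·6³/(6·8) = -187/6 kN·m
Superposition: M = Σ M_i = -115/6 kN·m ≈ -19.166667 kN·m

M(6) = -115/6 kN·m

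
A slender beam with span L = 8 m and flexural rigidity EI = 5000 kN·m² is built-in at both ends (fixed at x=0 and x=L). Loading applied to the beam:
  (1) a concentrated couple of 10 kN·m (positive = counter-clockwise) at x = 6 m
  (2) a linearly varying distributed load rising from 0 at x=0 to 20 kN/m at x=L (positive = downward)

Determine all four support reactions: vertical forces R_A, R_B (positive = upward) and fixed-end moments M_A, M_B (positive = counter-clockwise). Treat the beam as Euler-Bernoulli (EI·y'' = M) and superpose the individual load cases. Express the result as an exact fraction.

R_A = 813/32 kN, M_A = 1099/24 kN·m, R_B = 1747/32 kN, M_B = -527/8 kN·m

Load 1 — applied couple M₀=10 kN·m at a=6 m (b=L-a=2):
  R_A = 6M₀ab/L³ = 6·10·6·2/8³ = 45/32 kN
  M_A = M₀b(2a-b)/L² = 10·2·(2·6-2)/8² = 25/8 kN·m
  R_B = -6M₀ab/L³ = -6·10·6·2/8³ = -45/32 kN
  M_B = M₀a(2b-a)/L² = 10·6·(2·2-6)/8² = -15/8 kN·m
Load 2 — triangular load w₀=20 kN/m (0→w₀ over full span):
  R_A = 3w₀L/20 = 3·20·8/20 = 24 kN
  M_A = w₀L²/30 = 20·8²/30 = 128/3 kN·m
  R_B = 7w₀L/20 = 7·20·8/20 = 56 kN
  M_B = -w₀L²/20 = -20·8²/20 = -64 kN·m
Superposition: R_A = 813/32 kN, M_A = 1099/24 kN·m, R_B = 1747/32 kN, M_B = -527/8 kN·m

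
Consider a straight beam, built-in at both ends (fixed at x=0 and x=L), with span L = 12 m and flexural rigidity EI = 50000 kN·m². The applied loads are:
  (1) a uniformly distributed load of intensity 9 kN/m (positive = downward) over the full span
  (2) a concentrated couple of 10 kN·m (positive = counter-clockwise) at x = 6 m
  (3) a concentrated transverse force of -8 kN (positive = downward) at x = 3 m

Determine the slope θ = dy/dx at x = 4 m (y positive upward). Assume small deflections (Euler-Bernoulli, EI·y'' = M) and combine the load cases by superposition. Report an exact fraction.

Load 1 — uniform load w=9 kN/m over full span:
  θ_1 = -wx(L-x)(L-2x)/(12EI) = -9·4·(12-4)·(12-2·4)/(12·50000) = -6/3125 rad
Load 2 — applied couple M₀=10 kN·m at a=6 m (b=L-a=6):
  θ_2 = (R_Ax²/2 - M_Ax)/EI  [x≤a] with R_A=5/4, M_A=5/2 = ((5/4)·4²/2 - (5/2)·4)/50000 = 0 rad
Load 3 — point force P=-8 kN at a=3 m (b=L-a=9):
  θ_3 = Pa²(L-x)(2bL-(3b+a)(L-x))/(2L³EI)  [x>a] = (-8)·3²·(12-4)·(2·9·12-(3·9+3)·(12-4))/(2·12³·50000) = 1/12500 rad
Superposition: θ = Σ θ_i = -23/12500 rad ≈ -0.001840 rad

θ(4) = -23/12500 rad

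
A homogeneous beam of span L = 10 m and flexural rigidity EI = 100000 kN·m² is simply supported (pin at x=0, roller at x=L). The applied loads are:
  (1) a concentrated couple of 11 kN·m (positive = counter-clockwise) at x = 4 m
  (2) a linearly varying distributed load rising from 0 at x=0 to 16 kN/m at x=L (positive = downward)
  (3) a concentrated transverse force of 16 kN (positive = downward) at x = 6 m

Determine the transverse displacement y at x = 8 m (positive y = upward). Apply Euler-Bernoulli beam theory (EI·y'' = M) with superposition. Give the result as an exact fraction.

Load 1 — applied couple M₀=11 kN·m at a=4 m (b=L-a=6):
  y_1 = (M₀x³/(6L)-M₀(x-a)²/2+C₁x)/EI  [x>a] with C₁=M₀(3b²-L²)/(6L)=22/15 = (11·8³/(6·10)-11·(8-4)²/2+(22/15)·8)/100000 = 11/62500 m
Load 2 — triangular load w₀=16 kN/m (0→w₀ over full span):
  y_2 = -w₀x(7L⁴-10L²x²+3x⁴)/(360LEI) = -16·8·(7·10⁴-10·10²·8²+3·8⁴)/(360·10·100000) = -508/78125 m
Load 3 — point force P=16 kN at a=6 m (b=L-a=4):
  y_3 = -Pa(L-x)(2Lx-a²-x²)/(6LEI)  [x>a] = -16·6·(10-8)·(2·10·8-6²-8²)/(6·10·100000) = -6/3125 m
Superposition: y = Σ y_i = -2577/312500 m ≈ -0.008246 m

y(8) = -2577/312500 m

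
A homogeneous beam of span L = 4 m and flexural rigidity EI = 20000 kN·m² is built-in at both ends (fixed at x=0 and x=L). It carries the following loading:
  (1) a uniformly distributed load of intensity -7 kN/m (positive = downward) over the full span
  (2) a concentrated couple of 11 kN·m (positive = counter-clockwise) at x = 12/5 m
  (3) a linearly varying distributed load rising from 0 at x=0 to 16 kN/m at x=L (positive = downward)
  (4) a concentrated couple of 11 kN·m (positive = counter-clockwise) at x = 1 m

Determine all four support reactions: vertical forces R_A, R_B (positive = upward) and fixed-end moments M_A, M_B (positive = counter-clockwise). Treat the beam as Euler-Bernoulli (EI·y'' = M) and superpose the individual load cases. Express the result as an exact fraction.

Load 1 — uniform load w=-7 kN/m over full span:
  R_A = wL/2 = (-7)·4/2 = -14 kN
  M_A = wL²/12 = (-7)·4²/12 = -28/3 kN·m
  R_B = wL/2 = (-7)·4/2 = -14 kN
  M_B = -wL²/12 = -(-7)·4²/12 = 28/3 kN·m
Load 2 — applied couple M₀=11 kN·m at a=12/5 m (b=L-a=8/5):
  R_A = 6M₀ab/L³ = 6·11·(12/5)·(8/5)/4³ = 99/25 kN
  M_A = M₀b(2a-b)/L² = 11·(8/5)·(2·(12/5)-(8/5))/4² = 88/25 kN·m
  R_B = -6M₀ab/L³ = -6·11·(12/5)·(8/5)/4³ = -99/25 kN
  M_B = M₀a(2b-a)/L² = 11·(12/5)·(2·(8/5)-(12/5))/4² = 33/25 kN·m
Load 3 — triangular load w₀=16 kN/m (0→w₀ over full span):
  R_A = 3w₀L/20 = 3·16·4/20 = 48/5 kN
  M_A = w₀L²/30 = 16·4²/30 = 128/15 kN·m
  R_B = 7w₀L/20 = 7·16·4/20 = 112/5 kN
  M_B = -w₀L²/20 = -16·4²/20 = -64/5 kN·m
Load 4 — applied couple M₀=11 kN·m at a=1 m (b=L-a=3):
  R_A = 6M₀ab/L³ = 6·11·1·3/4³ = 99/32 kN
  M_A = M₀b(2a-b)/L² = 11·3·(2·1-3)/4² = -33/16 kN·m
  R_B = -6M₀ab/L³ = -6·11·1·3/4³ = -99/32 kN
  M_B = M₀a(2b-a)/L² = 11·1·(2·3-1)/4² = 55/16 kN·m
Superposition: R_A = 2123/800 kN, M_A = 263/400 kN·m, R_B = 1077/800 kN, M_B = 1549/1200 kN·m

R_A = 2123/800 kN, M_A = 263/400 kN·m, R_B = 1077/800 kN, M_B = 1549/1200 kN·m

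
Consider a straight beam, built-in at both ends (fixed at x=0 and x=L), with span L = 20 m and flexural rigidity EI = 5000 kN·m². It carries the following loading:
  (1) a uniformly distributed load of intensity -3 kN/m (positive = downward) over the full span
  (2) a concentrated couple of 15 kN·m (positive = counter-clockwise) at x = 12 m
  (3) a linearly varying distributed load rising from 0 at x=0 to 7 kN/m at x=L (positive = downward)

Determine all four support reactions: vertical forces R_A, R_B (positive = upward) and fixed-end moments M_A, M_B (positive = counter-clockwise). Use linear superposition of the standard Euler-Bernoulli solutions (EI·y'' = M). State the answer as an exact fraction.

Load 1 — uniform load w=-3 kN/m over full span:
  R_A = wL/2 = (-3)·20/2 = -30 kN
  M_A = wL²/12 = (-3)·20²/12 = -100 kN·m
  R_B = wL/2 = (-3)·20/2 = -30 kN
  M_B = -wL²/12 = -(-3)·20²/12 = 100 kN·m
Load 2 — applied couple M₀=15 kN·m at a=12 m (b=L-a=8):
  R_A = 6M₀ab/L³ = 6·15·12·8/20³ = 27/25 kN
  M_A = M₀b(2a-b)/L² = 15·8·(2·12-8)/20² = 24/5 kN·m
  R_B = -6M₀ab/L³ = -6·15·12·8/20³ = -27/25 kN
  M_B = M₀a(2b-a)/L² = 15·12·(2·8-12)/20² = 9/5 kN·m
Load 3 — triangular load w₀=7 kN/m (0→w₀ over full span):
  R_A = 3w₀L/20 = 3·7·20/20 = 21 kN
  M_A = w₀L²/30 = 7·20²/30 = 280/3 kN·m
  R_B = 7w₀L/20 = 7·7·20/20 = 49 kN
  M_B = -w₀L²/20 = -7·20²/20 = -140 kN·m
Superposition: R_A = -198/25 kN, M_A = -28/15 kN·m, R_B = 448/25 kN, M_B = -191/5 kN·m

R_A = -198/25 kN, M_A = -28/15 kN·m, R_B = 448/25 kN, M_B = -191/5 kN·m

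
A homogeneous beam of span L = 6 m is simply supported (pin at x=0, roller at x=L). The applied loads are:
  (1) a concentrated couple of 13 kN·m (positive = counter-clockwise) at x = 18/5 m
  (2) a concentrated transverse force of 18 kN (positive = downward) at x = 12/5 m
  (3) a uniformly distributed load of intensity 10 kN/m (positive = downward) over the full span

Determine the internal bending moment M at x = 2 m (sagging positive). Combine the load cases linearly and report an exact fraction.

M(2) = 989/15 kN·m

Load 1 — applied couple M₀=13 kN·m at a=18/5 m (b=L-a=12/5):
  M_1 = M₀x/L  [x≤a] = 13·2/6 = 13/3 kN·m
Load 2 — point force P=18 kN at a=12/5 m (b=L-a=18/5):
  M_2 = Pbx/L  [x≤a] = 18·(18/5)·2/6 = 108/5 kN·m
Load 3 — uniform load w=10 kN/m over full span:
  M_3 = wx(L-x)/2 = 10·2·(6-2)/2 = 40 kN·m
Superposition: M = Σ M_i = 989/15 kN·m ≈ 65.933333 kN·m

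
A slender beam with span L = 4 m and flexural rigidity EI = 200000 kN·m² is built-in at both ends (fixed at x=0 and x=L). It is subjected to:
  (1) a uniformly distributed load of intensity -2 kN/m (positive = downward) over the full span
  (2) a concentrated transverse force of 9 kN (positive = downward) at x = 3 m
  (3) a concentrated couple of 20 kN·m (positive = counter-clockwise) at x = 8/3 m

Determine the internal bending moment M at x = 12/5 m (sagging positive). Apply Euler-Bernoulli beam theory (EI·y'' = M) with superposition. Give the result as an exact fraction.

Load 1 — uniform load w=-2 kN/m over full span:
  M_1 = wLx/2 - wL²/12 - wx²/2 = (-2)·4·(12/5)/2 - (-2)·4²/12 - (-2)·(12/5)²/2 = -88/75 kN·m
Load 2 — point force P=9 kN at a=3 m (b=L-a=1):
  M_2 = Pb²(3a+b)x/L³ - Pab²/L²  [x≤a] = 9·1²·(3·3+1)·(12/5)/4³ - 9·3·1²/4² = 27/16 kN·m
Load 3 — applied couple M₀=20 kN·m at a=8/3 m (b=L-a=4/3):
  M_3 = R_Ax - M_A  [x≤a] with R_A=20/3, M_A=20/3 = (20/3)·(12/5) - (20/3) = 28/3 kN·m
Superposition: M = Σ M_i = 3939/400 kN·m ≈ 9.847500 kN·m

M(12/5) = 3939/400 kN·m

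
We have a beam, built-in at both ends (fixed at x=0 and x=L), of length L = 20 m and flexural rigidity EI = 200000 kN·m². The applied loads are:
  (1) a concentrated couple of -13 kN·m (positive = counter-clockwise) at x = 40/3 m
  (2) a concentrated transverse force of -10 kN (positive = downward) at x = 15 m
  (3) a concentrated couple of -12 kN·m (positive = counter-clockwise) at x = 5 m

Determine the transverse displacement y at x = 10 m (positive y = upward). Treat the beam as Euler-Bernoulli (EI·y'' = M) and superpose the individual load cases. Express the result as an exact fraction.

Load 1 — applied couple M₀=-13 kN·m at a=40/3 m (b=L-a=20/3):
  y_1 = (R_Ax³/6 - M_Ax²/2)/EI  [x≤a] with R_A=-13/15, M_A=-13/3 = ((-13/15)·10³/6 - (-13/3)·10²/2)/200000 = 13/36000 m
Load 2 — point force P=-10 kN at a=15 m (b=L-a=5):
  y_2 = -Pb²x²(3aL-(3a+b)x)/(6L³EI)  [x≤a] = -(-10)·5²·10²·(3·15·20-(3·15+5)·10)/(6·20³·200000) = 1/960 m
Load 3 — applied couple M₀=-12 kN·m at a=5 m (b=L-a=15):
  y_3 = (R_Ax³/6 - M_Ax²/2 - M₀(x-a)²/2)/EI  [x>a] with R_A=-27/40, M_A=9/4 = ((-27/40)·10³/6 - (9/4)·10²/2 - (-12)·(10-5)²/2)/200000 = -3/8000 m
Superposition: y = Σ y_i = 37/36000 m ≈ 0.001028 m

y(10) = 37/36000 m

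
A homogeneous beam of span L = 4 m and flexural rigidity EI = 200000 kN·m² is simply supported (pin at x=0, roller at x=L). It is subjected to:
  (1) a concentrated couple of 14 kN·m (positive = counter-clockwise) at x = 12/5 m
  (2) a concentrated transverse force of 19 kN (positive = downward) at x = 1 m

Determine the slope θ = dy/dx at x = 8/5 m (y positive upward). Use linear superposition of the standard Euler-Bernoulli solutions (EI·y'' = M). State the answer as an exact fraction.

Load 1 — applied couple M₀=14 kN·m at a=12/5 m (b=L-a=8/5):
  θ_1 = (M₀x²/(2L)+C₁)/EI  [x≤a] with C₁=M₀(3b²-L²)/(6L)=-364/75 = (14·(8/5)²/(2·4)+(-364/75))/200000 = -7/3750000 rad
Load 2 — point force P=19 kN at a=1 m (b=L-a=3):
  θ_2 = -Pa(2L²-6Lx+3x²+a²)/(6LEI)  [x>a] = -19·1·(2·4²-6·4·(8/5)+3·(8/5)²+1²)/(6·4·200000) = -361/40000000 rad
Superposition: θ = Σ θ_i = -1307/120000000 rad ≈ -0.000011 rad

θ(8/5) = -1307/120000000 rad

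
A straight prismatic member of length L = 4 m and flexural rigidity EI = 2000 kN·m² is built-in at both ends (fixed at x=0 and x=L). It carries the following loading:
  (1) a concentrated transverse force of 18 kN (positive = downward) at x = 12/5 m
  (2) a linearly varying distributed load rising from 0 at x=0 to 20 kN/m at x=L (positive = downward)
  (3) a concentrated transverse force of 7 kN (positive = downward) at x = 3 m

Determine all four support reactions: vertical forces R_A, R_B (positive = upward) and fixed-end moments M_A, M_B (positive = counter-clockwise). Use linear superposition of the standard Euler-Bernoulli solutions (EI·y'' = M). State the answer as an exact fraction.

R_A = 77719/4000 kN, M_A = 113347/6000 kN·m, R_B = 182281/4000 kN, M_B = -60611/2000 kN·m

Load 1 — point force P=18 kN at a=12/5 m (b=L-a=8/5):
  R_A = Pb²(3a+b)/L³ = 18·(8/5)²·(3·(12/5)+(8/5))/4³ = 792/125 kN
  M_A = Pab²/L² = 18·(12/5)·(8/5)²/4² = 864/125 kN·m
  R_B = Pa²(a+3b)/L³ = 18·(12/5)²·((12/5)+3·(8/5))/4³ = 1458/125 kN
  M_B = -Pa²b/L² = -18·(12/5)²·(8/5)/4² = -1296/125 kN·m
Load 2 — triangular load w₀=20 kN/m (0→w₀ over full span):
  R_A = 3w₀L/20 = 3·20·4/20 = 12 kN
  M_A = w₀L²/30 = 20·4²/30 = 32/3 kN·m
  R_B = 7w₀L/20 = 7·20·4/20 = 28 kN
  M_B = -w₀L²/20 = -20·4²/20 = -16 kN·m
Load 3 — point force P=7 kN at a=3 m (b=L-a=1):
  R_A = Pb²(3a+b)/L³ = 7·1²·(3·3+1)/4³ = 35/32 kN
  M_A = Pab²/L² = 7·3·1²/4² = 21/16 kN·m
  R_B = Pa²(a+3b)/L³ = 7·3²·(3+3·1)/4³ = 189/32 kN
  M_B = -Pa²b/L² = -7·3²·1/4² = -63/16 kN·m
Superposition: R_A = 77719/4000 kN, M_A = 113347/6000 kN·m, R_B = 182281/4000 kN, M_B = -60611/2000 kN·m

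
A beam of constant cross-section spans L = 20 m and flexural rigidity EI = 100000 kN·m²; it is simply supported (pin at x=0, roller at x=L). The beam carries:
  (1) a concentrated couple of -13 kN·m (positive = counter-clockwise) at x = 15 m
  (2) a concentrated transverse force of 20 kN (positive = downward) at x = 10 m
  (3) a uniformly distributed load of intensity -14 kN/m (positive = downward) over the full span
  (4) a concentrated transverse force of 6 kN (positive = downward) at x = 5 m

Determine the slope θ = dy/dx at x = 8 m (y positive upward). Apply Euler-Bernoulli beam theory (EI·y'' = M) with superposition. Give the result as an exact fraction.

Load 1 — applied couple M₀=-13 kN·m at a=15 m (b=L-a=5):
  θ_1 = (M₀x²/(2L)+C₁)/EI  [x≤a] with C₁=M₀(3b²-L²)/(6L)=845/24 = ((-13)·8²/(2·20)+(845/24))/100000 = 1729/12000000 rad
Load 2 — point force P=20 kN at a=10 m (b=L-a=10):
  θ_2 = -Pb(L²-b²-3x²)/(6LEI)  [x≤a] = -20·10·(20²-10²-3·8²)/(6·20·100000) = -9/5000 rad
Load 3 — uniform load w=-14 kN/m over full span:
  θ_3 = -w(L³-6Lx²+4x³)/(24EI) = -(-14)·(20³-6·20·8²+4·8³)/(24·100000) = 259/18750 rad
Load 4 — point force P=6 kN at a=5 m (b=L-a=15):
  θ_4 = -Pa(2L²-6Lx+3x²+a²)/(6LEI)  [x>a] = -6·5·(2·20²-6·20·8+3·8²+5²)/(6·20·100000) = -57/400000 rad
Superposition: θ = Σ θ_i = 144179/12000000 rad ≈ 0.012015 rad

θ(8) = 144179/12000000 rad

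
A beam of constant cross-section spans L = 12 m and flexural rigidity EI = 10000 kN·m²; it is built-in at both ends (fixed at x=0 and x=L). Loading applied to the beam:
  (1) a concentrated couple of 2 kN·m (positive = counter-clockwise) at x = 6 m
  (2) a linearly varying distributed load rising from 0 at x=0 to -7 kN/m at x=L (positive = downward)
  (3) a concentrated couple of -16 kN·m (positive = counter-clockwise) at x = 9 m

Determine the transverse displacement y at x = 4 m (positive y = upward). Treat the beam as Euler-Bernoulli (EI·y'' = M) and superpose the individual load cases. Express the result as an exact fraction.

Load 1 — applied couple M₀=2 kN·m at a=6 m (b=L-a=6):
  y_1 = (R_Ax³/6 - M_Ax²/2)/EI  [x≤a] with R_A=1/4, M_A=1/2 = ((1/4)·4³/6 - (1/2)·4²/2)/10000 = -1/7500 m
Load 2 — triangular load w₀=-7 kN/m (0→w₀ over full span):
  y_2 = -w₀x²(L-x)²(x+2L)/(120LEI) = -(-7)·4²·(12-4)²·(4+2·12)/(120·12·10000) = 392/28125 m
Load 3 — applied couple M₀=-16 kN·m at a=9 m (b=L-a=3):
  y_3 = (R_Ax³/6 - M_Ax²/2)/EI  [x≤a] with R_A=-3/2, M_A=-5 = ((-3/2)·4³/6 - (-5)·4²/2)/10000 = 3/1250 m
Superposition: y = Σ y_i = 1823/112500 m ≈ 0.016204 m

y(4) = 1823/112500 m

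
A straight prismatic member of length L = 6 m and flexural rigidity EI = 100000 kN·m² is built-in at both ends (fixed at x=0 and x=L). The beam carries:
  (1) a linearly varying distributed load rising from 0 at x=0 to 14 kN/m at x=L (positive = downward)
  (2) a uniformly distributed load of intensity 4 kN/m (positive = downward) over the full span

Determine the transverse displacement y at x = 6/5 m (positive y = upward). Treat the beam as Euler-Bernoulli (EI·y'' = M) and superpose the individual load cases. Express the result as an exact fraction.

y(6/5) = -6858/48828125 m

Load 1 — triangular load w₀=14 kN/m (0→w₀ over full span):
  y_1 = -w₀x²(L-x)²(x+2L)/(120LEI) = -14·(6/5)²·(6-(6/5))²·((6/5)+2·6)/(120·6·100000) = -4158/48828125 m
Load 2 — uniform load w=4 kN/m over full span:
  y_2 = -wx²(L-x)²/(24EI) = -4·(6/5)²·(6-(6/5))²/(24·100000) = -108/1953125 m
Superposition: y = Σ y_i = -6858/48828125 m ≈ -0.000140 m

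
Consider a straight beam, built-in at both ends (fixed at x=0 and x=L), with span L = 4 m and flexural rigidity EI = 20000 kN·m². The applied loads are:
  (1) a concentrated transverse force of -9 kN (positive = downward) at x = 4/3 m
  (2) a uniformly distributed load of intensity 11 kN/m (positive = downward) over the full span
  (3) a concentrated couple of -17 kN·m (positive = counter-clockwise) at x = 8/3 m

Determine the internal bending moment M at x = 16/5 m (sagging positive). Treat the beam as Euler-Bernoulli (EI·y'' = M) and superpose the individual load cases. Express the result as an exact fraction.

M(16/5) = 356/75 kN·m

Load 1 — point force P=-9 kN at a=4/3 m (b=L-a=8/3):
  M_1 = Pa²(a+3b)(L-x)/L³ - Pa²b/L²  [x>a] = (-9)·(4/3)²·((4/3)+3·(8/3))·(4-(16/5))/4³ - (-9)·(4/3)²·(8/3)/4² = 4/5 kN·m
Load 2 — uniform load w=11 kN/m over full span:
  M_2 = wLx/2 - wL²/12 - wx²/2 = 11·4·(16/5)/2 - 11·4²/12 - 11·(16/5)²/2 = -44/75 kN·m
Load 3 — applied couple M₀=-17 kN·m at a=8/3 m (b=L-a=4/3):
  M_3 = R_Ax - M_A - M₀  [x>a] with R_A=-17/3, M_A=-17/3 = (-17/3)·(16/5) - (-17/3) - (-17) = 68/15 kN·m
Superposition: M = Σ M_i = 356/75 kN·m ≈ 4.746667 kN·m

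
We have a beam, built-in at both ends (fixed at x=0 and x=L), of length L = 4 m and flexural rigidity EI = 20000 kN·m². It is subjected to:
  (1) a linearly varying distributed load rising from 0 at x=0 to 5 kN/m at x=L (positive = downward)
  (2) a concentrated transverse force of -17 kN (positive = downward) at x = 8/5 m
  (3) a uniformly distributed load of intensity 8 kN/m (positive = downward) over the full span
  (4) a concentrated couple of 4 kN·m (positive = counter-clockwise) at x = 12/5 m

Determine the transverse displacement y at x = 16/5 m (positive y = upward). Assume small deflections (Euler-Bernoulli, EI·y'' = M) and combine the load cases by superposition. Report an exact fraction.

Load 1 — triangular load w₀=5 kN/m (0→w₀ over full span):
  y_1 = -w₀x²(L-x)²(x+2L)/(120LEI) = -5·(16/5)²·(4-(16/5))²·((16/5)+2·4)/(120·4·20000) = -224/5859375 m
Load 2 — point force P=-17 kN at a=8/5 m (b=L-a=12/5):
  y_2 = -Pa²(L-x)²(3bL-(3b+a)(L-x))/(6L³EI)  [x>a] = -(-17)·(8/5)²·(4-(16/5))²·(3·(12/5)·4-(3·(12/5)+(8/5))·(4-(16/5)))/(6·4³·20000) = 2312/29296875 m
Load 3 — uniform load w=8 kN/m over full span:
  y_3 = -wx²(L-x)²/(24EI) = -8·(16/5)²·(4-(16/5))²/(24·20000) = -128/1171875 m
Load 4 — applied couple M₀=4 kN·m at a=12/5 m (b=L-a=8/5):
  y_4 = (R_Ax³/6 - M_Ax²/2 - M₀(x-a)²/2)/EI  [x>a] with R_A=36/25, M_A=32/25 = ((36/25)·(16/5)³/6 - (32/25)·(16/5)²/2 - 4·((16/5)-(12/5))²/2)/20000 = 3/1953125 m
Superposition: y = Σ y_i = -1963/29296875 m ≈ -0.000067 m

y(16/5) = -1963/29296875 m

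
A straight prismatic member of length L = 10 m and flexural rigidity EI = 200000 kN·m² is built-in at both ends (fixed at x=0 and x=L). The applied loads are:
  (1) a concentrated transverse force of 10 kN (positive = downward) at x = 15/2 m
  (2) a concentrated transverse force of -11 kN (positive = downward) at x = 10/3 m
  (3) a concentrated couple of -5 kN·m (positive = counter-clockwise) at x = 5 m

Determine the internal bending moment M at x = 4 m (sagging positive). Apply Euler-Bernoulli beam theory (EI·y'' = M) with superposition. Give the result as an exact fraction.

M(4) = -3953/432 kN·m

Load 1 — point force P=10 kN at a=15/2 m (b=L-a=5/2):
  M_1 = Pb²(3a+b)x/L³ - Pab²/L²  [x≤a] = 10·(5/2)²·(3·(15/2)+(5/2))·4/10³ - 10·(15/2)·(5/2)²/10² = 25/16 kN·m
Load 2 — point force P=-11 kN at a=10/3 m (b=L-a=20/3):
  M_2 = Pa²(a+3b)(L-x)/L³ - Pa²b/L²  [x>a] = (-11)·(10/3)²·((10/3)+3·(20/3))·(10-4)/10³ - (-11)·(10/3)²·(20/3)/10² = -242/27 kN·m
Load 3 — applied couple M₀=-5 kN·m at a=5 m (b=L-a=5):
  M_3 = R_Ax - M_A  [x≤a] with R_A=-3/4, M_A=-5/4 = (-3/4)·4 - (-5/4) = -7/4 kN·m
Superposition: M = Σ M_i = -3953/432 kN·m ≈ -9.150463 kN·m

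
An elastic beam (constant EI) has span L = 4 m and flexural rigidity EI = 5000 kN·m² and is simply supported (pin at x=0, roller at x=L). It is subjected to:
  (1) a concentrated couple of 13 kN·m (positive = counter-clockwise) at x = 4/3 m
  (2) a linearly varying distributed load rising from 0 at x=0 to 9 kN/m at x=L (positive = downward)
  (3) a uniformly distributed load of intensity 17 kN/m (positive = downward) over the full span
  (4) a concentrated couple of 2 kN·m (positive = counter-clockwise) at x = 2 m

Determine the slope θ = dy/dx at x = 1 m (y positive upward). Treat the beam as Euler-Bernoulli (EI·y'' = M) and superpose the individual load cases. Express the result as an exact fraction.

Load 1 — applied couple M₀=13 kN·m at a=4/3 m (b=L-a=8/3):
  θ_1 = (M₀x²/(2L)+C₁)/EI  [x≤a] with C₁=M₀(3b²-L²)/(6L)=26/9 = (13·1²/(2·4)+(26/9))/5000 = 13/14400 rad
Load 2 — triangular load w₀=9 kN/m (0→w₀ over full span):
  θ_2 = -w₀(7L⁴-30L²x²+15x⁴)/(360LEI) = -9·(7·4⁴-30·4²·1²+15·1⁴)/(360·4·5000) = -1327/800000 rad
Load 3 — uniform load w=17 kN/m over full span:
  θ_3 = -w(L³-6Lx²+4x³)/(24EI) = -17·(4³-6·4·1²+4·1³)/(24·5000) = -187/30000 rad
Load 4 — applied couple M₀=2 kN·m at a=2 m (b=L-a=2):
  θ_4 = (M₀x²/(2L)+C₁)/EI  [x≤a] with C₁=M₀(3b²-L²)/(6L)=-1/3 = (2·1²/(2·4)+(-1/3))/5000 = -1/60000 rad
Superposition: θ = Σ θ_i = -50443/7200000 rad ≈ -0.007006 rad

θ(1) = -50443/7200000 rad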